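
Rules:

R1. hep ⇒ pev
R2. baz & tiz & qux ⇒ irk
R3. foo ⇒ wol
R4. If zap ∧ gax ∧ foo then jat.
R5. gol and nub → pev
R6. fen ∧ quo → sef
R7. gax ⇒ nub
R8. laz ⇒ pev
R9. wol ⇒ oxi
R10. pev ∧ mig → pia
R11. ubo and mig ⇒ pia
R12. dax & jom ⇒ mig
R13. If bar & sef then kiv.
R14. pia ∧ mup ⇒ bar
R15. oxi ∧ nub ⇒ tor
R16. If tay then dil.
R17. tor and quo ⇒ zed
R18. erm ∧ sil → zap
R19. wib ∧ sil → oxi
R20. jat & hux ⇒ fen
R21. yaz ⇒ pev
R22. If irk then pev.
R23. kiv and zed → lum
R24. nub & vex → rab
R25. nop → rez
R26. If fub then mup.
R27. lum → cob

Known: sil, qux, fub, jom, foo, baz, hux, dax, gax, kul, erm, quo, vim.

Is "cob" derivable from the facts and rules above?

Forward chaining from the given facts derives: wol, nub, oxi, mig, tor, zed, zap, mup, jat, fen, sef.
The only rule concluding cob is R27, which needs lum; that is never established.

No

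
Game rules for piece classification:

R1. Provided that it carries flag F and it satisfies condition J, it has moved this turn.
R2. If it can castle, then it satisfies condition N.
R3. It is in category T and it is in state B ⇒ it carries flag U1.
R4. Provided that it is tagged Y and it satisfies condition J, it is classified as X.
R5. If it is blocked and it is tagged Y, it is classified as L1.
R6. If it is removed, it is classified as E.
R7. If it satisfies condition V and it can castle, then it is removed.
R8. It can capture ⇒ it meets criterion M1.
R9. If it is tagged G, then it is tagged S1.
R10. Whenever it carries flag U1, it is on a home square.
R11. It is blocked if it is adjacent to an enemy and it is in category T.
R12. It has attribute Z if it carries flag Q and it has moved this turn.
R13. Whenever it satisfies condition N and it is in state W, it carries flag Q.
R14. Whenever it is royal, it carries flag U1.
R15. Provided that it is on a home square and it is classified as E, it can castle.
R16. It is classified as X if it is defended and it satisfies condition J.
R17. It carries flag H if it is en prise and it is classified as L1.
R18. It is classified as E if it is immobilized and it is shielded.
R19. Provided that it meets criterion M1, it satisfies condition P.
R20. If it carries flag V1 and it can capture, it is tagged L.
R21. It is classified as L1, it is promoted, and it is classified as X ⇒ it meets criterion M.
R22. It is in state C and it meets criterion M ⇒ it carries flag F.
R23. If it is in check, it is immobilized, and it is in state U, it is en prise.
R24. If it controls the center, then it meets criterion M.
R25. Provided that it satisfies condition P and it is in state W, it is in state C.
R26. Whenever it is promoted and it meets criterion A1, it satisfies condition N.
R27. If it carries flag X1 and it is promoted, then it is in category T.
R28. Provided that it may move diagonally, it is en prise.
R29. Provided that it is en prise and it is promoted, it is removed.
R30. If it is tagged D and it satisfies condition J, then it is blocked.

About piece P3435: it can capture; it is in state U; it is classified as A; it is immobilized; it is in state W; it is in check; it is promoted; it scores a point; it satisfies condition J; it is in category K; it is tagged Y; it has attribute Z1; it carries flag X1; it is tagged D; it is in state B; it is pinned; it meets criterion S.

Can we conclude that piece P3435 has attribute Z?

By R4 (it is tagged Y, it satisfies condition J): it is classified as X.
By R8 (it can capture): it meets criterion M1.
By R19 (it meets criterion M1): it satisfies condition P.
By R23 (it is in check, it is immobilized, it is in state U): it is en prise.
By R25 (it satisfies condition P, it is in state W): it is in state C.
By R27 (it carries flag X1, it is promoted): it is in category T.
By R29 (it is en prise, it is promoted): it is removed.
By R30 (it is tagged D, it satisfies condition J): it is blocked.
By R3 (it is in category T, it is in state B): it carries flag U1.
By R5 (it is blocked, it is tagged Y): it is classified as L1.
By R6 (it is removed): it is classified as E.
By R10 (it carries flag U1): it is on a home square.
By R15 (it is on a home square, it is classified as E): it can castle.
By R21 (it is classified as L1, it is promoted, it is classified as X): it meets criterion M.
By R22 (it is in state C, it meets criterion M): it carries flag F.
By R1 (it carries flag F, it satisfies condition J): it has moved this turn.
By R2 (it can castle): it satisfies condition N.
By R13 (it satisfies condition N, it is in state W): it carries flag Q.
By R12 (it carries flag Q, it has moved this turn): it has attribute Z.

Yes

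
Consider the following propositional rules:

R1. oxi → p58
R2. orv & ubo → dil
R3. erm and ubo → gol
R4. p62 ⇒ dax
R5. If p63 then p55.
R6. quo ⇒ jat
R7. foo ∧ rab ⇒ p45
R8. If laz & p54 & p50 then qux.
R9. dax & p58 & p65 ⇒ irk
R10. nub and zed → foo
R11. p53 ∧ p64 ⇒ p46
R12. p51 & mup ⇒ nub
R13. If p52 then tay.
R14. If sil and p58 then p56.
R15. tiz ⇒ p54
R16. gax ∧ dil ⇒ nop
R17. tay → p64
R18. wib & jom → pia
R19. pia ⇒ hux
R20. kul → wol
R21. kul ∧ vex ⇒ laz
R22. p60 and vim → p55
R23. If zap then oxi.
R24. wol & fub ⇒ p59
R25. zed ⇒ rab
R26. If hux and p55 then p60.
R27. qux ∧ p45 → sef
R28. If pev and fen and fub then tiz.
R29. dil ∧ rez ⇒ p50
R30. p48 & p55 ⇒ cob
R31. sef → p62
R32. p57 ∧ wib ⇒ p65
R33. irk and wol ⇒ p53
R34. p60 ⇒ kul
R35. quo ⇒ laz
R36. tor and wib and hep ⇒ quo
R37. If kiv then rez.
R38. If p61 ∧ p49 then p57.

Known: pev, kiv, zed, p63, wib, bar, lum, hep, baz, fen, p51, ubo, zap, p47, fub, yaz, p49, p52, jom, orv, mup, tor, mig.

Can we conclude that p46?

No

Forward chaining from the given facts derives: dil, p55, nub, tay, p64, pia, hux, oxi, rab, p60, tiz, kul, quo, rez, p58, jat, foo, p54, wol, p59, p50, laz, p45, qux, sef, p62, dax.
The only rule concluding p46 is R11, which needs p53; that is never established.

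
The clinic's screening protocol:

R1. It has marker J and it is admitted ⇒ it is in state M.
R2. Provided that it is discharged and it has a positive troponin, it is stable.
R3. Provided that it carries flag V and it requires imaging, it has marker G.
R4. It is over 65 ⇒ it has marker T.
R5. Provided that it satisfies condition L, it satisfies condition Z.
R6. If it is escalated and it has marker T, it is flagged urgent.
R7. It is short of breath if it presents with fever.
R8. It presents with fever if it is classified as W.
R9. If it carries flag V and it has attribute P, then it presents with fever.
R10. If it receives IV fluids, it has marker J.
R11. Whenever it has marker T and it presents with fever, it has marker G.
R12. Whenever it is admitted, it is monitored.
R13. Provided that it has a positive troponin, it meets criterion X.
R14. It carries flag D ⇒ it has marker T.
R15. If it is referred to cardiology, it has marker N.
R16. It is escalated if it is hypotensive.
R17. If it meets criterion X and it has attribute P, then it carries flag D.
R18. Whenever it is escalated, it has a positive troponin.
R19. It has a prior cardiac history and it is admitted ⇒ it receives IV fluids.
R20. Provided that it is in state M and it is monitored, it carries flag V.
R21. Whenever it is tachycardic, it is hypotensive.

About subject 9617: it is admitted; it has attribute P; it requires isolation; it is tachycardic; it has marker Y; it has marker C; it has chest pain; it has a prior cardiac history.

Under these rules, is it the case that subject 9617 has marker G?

By R12 (it is admitted): it is monitored.
By R19 (it has a prior cardiac history, it is admitted): it receives IV fluids.
By R21 (it is tachycardic): it is hypotensive.
By R10 (it receives IV fluids): it has marker J.
By R16 (it is hypotensive): it is escalated.
By R18 (it is escalated): it has a positive troponin.
By R1 (it has marker J, it is admitted): it is in state M.
By R13 (it has a positive troponin): it meets criterion X.
By R17 (it meets criterion X, it has attribute P): it carries flag D.
By R20 (it is in state M, it is monitored): it carries flag V.
By R9 (it carries flag V, it has attribute P): it presents with fever.
By R14 (it carries flag D): it has marker T.
By R11 (it has marker T, it presents with fever): it has marker G.

Yes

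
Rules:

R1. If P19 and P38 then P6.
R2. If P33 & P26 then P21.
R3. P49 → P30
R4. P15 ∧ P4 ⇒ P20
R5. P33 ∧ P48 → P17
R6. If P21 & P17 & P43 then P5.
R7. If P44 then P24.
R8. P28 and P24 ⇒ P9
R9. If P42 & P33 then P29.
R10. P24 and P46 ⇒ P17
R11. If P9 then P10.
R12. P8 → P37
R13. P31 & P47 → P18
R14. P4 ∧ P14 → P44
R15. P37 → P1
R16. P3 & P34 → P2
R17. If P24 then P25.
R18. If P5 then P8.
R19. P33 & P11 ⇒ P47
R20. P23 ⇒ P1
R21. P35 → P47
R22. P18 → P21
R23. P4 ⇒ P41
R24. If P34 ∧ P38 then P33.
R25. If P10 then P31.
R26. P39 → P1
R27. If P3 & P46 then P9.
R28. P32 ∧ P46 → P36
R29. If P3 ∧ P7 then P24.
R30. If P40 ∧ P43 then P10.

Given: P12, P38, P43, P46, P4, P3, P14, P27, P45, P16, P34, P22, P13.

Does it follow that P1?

Forward chaining from the given facts derives: P44, P2, P41, P33, P9, P24, P17, P10, P25, P31.
Rules concluding P1: R15 needs P37; R20 needs P23; R26 needs P39 — none of these are established.

No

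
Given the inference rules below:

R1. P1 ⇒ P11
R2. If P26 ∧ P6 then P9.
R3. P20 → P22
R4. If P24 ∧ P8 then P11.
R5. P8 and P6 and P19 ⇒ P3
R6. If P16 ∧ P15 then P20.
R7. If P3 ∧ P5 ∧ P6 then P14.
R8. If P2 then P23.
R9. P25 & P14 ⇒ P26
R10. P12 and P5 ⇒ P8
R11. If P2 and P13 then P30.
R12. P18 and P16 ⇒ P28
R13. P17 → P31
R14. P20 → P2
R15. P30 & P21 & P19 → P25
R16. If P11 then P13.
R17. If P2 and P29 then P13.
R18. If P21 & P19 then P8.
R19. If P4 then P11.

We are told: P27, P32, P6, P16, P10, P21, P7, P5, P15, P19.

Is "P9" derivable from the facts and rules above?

No

Forward chaining from the given facts derives: P20, P2, P8, P22, P3, P14, P23.
The only rule concluding P9 is R2, which needs P26; that is never established.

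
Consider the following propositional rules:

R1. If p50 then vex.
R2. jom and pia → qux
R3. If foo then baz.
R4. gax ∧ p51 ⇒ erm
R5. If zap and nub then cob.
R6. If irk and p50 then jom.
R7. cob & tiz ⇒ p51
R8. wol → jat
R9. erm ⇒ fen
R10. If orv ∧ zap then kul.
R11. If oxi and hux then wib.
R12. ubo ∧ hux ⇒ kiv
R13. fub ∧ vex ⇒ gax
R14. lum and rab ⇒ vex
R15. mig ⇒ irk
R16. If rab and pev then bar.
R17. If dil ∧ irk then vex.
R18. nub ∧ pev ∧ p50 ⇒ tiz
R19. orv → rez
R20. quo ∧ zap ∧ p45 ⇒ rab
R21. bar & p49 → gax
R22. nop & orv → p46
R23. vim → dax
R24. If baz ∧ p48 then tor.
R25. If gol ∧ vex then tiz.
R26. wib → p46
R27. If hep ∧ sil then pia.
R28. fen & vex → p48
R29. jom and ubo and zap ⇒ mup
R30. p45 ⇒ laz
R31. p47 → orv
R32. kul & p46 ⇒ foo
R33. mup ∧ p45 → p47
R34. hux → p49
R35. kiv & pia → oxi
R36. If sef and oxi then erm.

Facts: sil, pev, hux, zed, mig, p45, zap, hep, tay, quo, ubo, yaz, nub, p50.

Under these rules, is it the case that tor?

vex  (by R1: p50)
cob  (by R5: zap, nub)
kiv  (by R12: ubo, hux)
irk  (by R15: mig)
tiz  (by R18: nub, pev, p50)
rab  (by R20: quo, zap, p45)
pia  (by R27: hep, sil)
p49  (by R34: hux)
oxi  (by R35: kiv, pia)
jom  (by R6: irk, p50)
p51  (by R7: cob, tiz)
wib  (by R11: oxi, hux)
bar  (by R16: rab, pev)
gax  (by R21: bar, p49)
p46  (by R26: wib)
mup  (by R29: jom, ubo, zap)
p47  (by R33: mup, p45)
erm  (by R4: gax, p51)
fen  (by R9: erm)
p48  (by R28: fen, vex)
orv  (by R31: p47)
kul  (by R10: orv, zap)
foo  (by R32: kul, p46)
baz  (by R3: foo)
tor  (by R24: baz, p48)

Yes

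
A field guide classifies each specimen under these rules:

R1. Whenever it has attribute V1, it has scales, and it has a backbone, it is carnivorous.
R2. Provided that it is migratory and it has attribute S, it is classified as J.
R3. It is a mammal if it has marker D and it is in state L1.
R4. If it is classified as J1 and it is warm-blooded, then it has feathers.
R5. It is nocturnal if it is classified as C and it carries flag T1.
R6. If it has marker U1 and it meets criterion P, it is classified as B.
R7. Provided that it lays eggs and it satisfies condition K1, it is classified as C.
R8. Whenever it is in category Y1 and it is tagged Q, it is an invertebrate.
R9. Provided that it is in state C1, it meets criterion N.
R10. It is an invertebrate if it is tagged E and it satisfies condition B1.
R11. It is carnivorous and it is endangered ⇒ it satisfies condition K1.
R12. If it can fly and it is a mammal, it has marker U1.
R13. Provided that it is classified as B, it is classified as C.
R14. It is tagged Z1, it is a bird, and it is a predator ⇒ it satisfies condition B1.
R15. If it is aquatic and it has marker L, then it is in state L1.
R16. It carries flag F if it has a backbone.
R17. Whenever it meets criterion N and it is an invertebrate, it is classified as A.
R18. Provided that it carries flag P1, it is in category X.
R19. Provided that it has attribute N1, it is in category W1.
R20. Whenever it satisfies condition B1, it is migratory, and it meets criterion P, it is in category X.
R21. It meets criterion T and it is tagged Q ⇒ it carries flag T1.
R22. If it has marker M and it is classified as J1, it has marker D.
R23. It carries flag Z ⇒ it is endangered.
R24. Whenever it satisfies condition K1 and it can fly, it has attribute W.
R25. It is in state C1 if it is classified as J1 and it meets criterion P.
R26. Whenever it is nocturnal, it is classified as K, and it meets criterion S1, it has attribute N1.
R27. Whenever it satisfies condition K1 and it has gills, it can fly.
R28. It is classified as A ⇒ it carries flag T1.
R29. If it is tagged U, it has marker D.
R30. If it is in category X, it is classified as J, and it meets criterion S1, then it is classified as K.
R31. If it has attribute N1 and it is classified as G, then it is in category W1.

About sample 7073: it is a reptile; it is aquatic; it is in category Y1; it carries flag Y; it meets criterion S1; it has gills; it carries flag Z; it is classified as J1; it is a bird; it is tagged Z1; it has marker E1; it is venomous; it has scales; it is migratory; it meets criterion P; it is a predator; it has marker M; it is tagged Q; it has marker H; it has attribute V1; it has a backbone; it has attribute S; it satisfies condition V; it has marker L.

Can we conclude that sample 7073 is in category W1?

Yes

By R1 (it has attribute V1, it has scales, it has a backbone): it is carnivorous.
By R2 (it is migratory, it has attribute S): it is classified as J.
By R8 (it is in category Y1, it is tagged Q): it is an invertebrate.
By R14 (it is tagged Z1, it is a bird, it is a predator): it satisfies condition B1.
By R15 (it is aquatic, it has marker L): it is in state L1.
By R20 (it satisfies condition B1, it is migratory, it meets criterion P): it is in category X.
By R22 (it has marker M, it is classified as J1): it has marker D.
By R23 (it carries flag Z): it is endangered.
By R25 (it is classified as J1, it meets criterion P): it is in state C1.
By R30 (it is in category X, it is classified as J, it meets criterion S1): it is classified as K.
By R3 (it has marker D, it is in state L1): it is a mammal.
By R9 (it is in state C1): it meets criterion N.
By R11 (it is carnivorous, it is endangered): it satisfies condition K1.
By R17 (it meets criterion N, it is an invertebrate): it is classified as A.
By R27 (it satisfies condition K1, it has gills): it can fly.
By R28 (it is classified as A): it carries flag T1.
By R12 (it can fly, it is a mammal): it has marker U1.
By R6 (it has marker U1, it meets criterion P): it is classified as B.
By R13 (it is classified as B): it is classified as C.
By R5 (it is classified as C, it carries flag T1): it is nocturnal.
By R26 (it is nocturnal, it is classified as K, it meets criterion S1): it has attribute N1.
By R19 (it has attribute N1): it is in category W1.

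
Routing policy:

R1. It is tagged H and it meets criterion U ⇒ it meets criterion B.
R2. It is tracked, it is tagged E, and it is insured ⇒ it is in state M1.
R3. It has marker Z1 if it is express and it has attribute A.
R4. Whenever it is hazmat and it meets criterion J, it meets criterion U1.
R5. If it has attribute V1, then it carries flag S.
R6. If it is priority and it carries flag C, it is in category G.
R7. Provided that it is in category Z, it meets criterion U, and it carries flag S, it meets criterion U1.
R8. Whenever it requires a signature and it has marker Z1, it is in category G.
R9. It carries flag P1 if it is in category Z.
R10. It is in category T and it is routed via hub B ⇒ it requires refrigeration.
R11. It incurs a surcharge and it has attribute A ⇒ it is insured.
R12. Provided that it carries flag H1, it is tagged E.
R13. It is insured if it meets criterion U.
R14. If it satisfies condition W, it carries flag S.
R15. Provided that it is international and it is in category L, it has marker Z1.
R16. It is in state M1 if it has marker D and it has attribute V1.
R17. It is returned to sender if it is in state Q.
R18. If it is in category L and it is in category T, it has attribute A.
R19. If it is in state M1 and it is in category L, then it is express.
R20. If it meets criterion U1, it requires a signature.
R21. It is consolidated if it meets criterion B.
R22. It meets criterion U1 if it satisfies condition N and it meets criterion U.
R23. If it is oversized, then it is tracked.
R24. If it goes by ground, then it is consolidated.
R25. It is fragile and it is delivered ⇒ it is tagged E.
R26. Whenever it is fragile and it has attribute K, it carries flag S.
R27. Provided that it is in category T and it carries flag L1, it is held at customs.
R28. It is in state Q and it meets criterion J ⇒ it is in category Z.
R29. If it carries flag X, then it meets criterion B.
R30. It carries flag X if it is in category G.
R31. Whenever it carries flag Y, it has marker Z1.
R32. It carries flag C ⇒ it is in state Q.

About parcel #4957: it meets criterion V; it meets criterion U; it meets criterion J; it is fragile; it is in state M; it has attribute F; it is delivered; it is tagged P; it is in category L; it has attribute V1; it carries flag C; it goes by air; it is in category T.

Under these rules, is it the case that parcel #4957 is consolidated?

No

Forward chaining from the given facts derives: carries flag S, is insured, has attribute A, is tagged E, is in state Q, is returned to sender, is in category Z, meets criterion U1, carries flag P1, requires a signature.
Rules concluding "it is consolidated": R21 needs "it meets criterion B"; R24 needs "it goes by ground" — none of these are established.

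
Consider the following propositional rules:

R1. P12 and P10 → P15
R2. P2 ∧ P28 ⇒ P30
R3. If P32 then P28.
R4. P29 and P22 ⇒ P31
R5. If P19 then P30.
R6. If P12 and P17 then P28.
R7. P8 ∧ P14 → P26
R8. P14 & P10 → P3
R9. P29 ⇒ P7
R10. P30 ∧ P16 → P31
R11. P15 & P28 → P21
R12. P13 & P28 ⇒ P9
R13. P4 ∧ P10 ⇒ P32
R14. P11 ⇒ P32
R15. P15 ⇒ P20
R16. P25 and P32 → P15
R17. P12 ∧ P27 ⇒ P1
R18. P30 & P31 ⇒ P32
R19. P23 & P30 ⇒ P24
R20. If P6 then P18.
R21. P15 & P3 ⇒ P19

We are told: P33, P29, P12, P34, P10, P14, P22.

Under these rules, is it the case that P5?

No

Forward chaining from the given facts derives: P15, P31, P3, P7, P20, P19, P30, P32, P28, P21.
No rule has P5 as its conclusion, and it is not among the given facts.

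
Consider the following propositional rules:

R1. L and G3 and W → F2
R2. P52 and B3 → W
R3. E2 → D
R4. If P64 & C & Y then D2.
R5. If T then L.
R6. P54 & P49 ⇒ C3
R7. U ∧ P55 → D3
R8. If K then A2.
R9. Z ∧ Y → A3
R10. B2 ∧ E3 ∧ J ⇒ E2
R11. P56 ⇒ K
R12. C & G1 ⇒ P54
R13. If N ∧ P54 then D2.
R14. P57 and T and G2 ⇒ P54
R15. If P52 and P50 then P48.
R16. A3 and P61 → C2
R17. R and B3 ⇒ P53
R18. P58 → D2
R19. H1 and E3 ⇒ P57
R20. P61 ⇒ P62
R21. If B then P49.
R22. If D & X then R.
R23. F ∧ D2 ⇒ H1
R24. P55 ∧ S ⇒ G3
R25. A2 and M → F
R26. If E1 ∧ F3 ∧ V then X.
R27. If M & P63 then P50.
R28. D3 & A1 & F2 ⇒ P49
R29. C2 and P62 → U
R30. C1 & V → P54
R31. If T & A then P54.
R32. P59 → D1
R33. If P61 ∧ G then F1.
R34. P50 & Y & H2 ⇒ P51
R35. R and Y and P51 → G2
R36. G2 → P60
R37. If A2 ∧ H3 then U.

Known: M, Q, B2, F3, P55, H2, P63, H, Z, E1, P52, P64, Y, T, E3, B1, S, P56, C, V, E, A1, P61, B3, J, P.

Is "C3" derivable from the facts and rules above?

Yes

W  (by R2: P52, B3)
D2  (by R4: P64, C, Y)
L  (by R5: T)
A3  (by R9: Z, Y)
E2  (by R10: B2, E3, J)
K  (by R11: P56)
C2  (by R16: A3, P61)
P62  (by R20: P61)
G3  (by R24: P55, S)
X  (by R26: E1, F3, V)
P50  (by R27: M, P63)
U  (by R29: C2, P62)
P51  (by R34: P50, Y, H2)
F2  (by R1: L, G3, W)
D  (by R3: E2)
D3  (by R7: U, P55)
A2  (by R8: K)
R  (by R22: D, X)
F  (by R25: A2, M)
P49  (by R28: D3, A1, F2)
G2  (by R35: R, Y, P51)
H1  (by R23: F, D2)
P57  (by R19: H1, E3)
P54  (by R14: P57, T, G2)
C3  (by R6: P54, P49)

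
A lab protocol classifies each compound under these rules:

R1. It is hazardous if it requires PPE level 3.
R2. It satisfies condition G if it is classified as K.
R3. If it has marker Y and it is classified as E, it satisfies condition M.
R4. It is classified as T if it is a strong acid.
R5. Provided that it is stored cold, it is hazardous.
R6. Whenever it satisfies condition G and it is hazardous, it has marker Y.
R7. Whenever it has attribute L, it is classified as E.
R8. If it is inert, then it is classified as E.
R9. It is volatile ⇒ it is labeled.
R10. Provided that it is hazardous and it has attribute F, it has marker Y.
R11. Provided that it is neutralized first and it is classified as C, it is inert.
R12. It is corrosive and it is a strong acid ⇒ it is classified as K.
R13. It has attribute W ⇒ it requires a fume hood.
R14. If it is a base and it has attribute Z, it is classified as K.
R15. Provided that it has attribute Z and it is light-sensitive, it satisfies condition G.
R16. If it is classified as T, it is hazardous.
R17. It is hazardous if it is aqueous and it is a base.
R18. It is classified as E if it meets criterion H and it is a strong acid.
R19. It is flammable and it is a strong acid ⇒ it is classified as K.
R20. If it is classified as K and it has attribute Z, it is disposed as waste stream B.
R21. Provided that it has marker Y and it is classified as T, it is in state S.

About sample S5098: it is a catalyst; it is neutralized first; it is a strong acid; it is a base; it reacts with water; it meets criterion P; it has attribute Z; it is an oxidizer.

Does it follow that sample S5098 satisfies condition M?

Forward chaining from the given facts derives: is classified as T, is classified as K, is hazardous, is disposed as waste stream B, satisfies condition G, has marker Y, is in state S.
The only rule concluding "it satisfies condition M" is R3, which needs "it is classified as E"; that is never established.

No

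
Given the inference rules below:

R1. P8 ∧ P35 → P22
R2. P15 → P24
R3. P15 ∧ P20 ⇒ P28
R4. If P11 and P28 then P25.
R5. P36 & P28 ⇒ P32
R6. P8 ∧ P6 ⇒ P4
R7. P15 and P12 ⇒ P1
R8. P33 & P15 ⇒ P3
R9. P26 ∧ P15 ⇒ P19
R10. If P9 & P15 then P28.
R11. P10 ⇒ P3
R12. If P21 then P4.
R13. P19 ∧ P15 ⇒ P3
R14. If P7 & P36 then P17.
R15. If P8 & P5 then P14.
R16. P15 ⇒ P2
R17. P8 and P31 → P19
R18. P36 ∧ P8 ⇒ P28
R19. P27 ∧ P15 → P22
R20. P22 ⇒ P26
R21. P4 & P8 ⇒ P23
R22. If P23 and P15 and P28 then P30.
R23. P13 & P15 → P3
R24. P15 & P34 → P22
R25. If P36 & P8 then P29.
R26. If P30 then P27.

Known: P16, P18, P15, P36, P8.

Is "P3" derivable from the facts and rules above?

Forward chaining from the given facts derives: P24, P2, P28, P29, P32.
Rules concluding P3: R8 needs P33; R11 needs P10; R13 needs P19; R23 needs P13 — none of these are established.

No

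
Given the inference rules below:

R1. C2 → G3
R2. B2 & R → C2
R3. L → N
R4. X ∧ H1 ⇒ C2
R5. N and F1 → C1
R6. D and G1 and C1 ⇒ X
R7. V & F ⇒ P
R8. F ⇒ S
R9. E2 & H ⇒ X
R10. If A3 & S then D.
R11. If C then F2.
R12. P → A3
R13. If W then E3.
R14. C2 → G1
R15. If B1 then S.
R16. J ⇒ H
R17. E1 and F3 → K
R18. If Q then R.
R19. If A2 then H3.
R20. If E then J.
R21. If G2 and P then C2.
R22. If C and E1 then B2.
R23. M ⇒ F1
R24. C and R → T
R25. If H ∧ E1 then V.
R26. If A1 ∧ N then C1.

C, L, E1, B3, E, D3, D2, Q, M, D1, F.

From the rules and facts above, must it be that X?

N  (by R3: L)
S  (by R8: F)
R  (by R18: Q)
J  (by R20: E)
B2  (by R22: C, E1)
F1  (by R23: M)
C2  (by R2: B2, R)
C1  (by R5: N, F1)
G1  (by R14: C2)
H  (by R16: J)
V  (by R25: H, E1)
P  (by R7: V, F)
A3  (by R12: P)
D  (by R10: A3, S)
X  (by R6: D, G1, C1)

Yes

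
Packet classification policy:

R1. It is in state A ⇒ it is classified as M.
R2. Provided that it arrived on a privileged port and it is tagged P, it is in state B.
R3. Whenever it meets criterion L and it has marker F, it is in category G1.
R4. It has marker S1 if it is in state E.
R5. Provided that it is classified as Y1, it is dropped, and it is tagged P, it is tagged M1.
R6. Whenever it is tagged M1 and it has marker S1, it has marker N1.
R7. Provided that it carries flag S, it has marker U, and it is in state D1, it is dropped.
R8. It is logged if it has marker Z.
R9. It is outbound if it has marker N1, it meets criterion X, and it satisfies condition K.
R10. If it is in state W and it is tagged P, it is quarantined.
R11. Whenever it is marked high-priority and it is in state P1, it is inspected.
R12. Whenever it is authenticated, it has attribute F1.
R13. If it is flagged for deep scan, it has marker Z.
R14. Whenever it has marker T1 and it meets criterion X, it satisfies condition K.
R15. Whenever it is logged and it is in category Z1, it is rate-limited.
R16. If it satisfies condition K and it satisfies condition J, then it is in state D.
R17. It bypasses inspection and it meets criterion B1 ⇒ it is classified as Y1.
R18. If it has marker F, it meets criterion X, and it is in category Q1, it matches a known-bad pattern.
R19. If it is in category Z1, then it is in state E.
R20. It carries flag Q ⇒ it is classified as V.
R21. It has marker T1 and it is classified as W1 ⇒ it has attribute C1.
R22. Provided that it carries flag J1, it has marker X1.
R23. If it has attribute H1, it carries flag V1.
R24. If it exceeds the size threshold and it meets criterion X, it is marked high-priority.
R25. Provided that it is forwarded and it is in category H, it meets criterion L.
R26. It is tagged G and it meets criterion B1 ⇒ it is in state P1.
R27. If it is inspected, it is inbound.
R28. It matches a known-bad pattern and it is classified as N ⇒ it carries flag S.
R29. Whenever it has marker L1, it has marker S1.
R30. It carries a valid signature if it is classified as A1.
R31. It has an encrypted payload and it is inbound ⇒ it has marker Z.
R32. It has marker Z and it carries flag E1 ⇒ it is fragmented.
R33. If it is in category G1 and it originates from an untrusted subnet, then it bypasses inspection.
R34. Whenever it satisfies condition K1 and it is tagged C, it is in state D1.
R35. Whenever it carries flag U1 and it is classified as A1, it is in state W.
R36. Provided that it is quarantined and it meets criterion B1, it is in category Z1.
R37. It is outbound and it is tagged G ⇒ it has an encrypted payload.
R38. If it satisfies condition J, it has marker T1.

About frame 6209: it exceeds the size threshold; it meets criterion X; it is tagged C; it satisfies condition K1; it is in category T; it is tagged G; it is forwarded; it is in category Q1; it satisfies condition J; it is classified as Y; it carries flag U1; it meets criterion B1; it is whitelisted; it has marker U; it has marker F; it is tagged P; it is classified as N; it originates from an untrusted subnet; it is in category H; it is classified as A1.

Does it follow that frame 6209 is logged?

By R18 (it has marker F, it meets criterion X, it is in category Q1): it matches a known-bad pattern.
By R24 (it exceeds the size threshold, it meets criterion X): it is marked high-priority.
By R25 (it is forwarded, it is in category H): it meets criterion L.
By R26 (it is tagged G, it meets criterion B1): it is in state P1.
By R28 (it matches a known-bad pattern, it is classified as N): it carries flag S.
By R34 (it satisfies condition K1, it is tagged C): it is in state D1.
By R35 (it carries flag U1, it is classified as A1): it is in state W.
By R38 (it satisfies condition J): it has marker T1.
By R3 (it meets criterion L, it has marker F): it is in category G1.
By R7 (it carries flag S, it has marker U, it is in state D1): it is dropped.
By R10 (it is in state W, it is tagged P): it is quarantined.
By R11 (it is marked high-priority, it is in state P1): it is inspected.
By R14 (it has marker T1, it meets criterion X): it satisfies condition K.
By R27 (it is inspected): it is inbound.
By R33 (it is in category G1, it originates from an untrusted subnet): it bypasses inspection.
By R36 (it is quarantined, it meets criterion B1): it is in category Z1.
By R17 (it bypasses inspection, it meets criterion B1): it is classified as Y1.
By R19 (it is in category Z1): it is in state E.
By R4 (it is in state E): it has marker S1.
By R5 (it is classified as Y1, it is dropped, it is tagged P): it is tagged M1.
By R6 (it is tagged M1, it has marker S1): it has marker N1.
By R9 (it has marker N1, it meets criterion X, it satisfies condition K): it is outbound.
By R37 (it is outbound, it is tagged G): it has an encrypted payload.
By R31 (it has an encrypted payload, it is inbound): it has marker Z.
By R8 (it has marker Z): it is logged.

Yes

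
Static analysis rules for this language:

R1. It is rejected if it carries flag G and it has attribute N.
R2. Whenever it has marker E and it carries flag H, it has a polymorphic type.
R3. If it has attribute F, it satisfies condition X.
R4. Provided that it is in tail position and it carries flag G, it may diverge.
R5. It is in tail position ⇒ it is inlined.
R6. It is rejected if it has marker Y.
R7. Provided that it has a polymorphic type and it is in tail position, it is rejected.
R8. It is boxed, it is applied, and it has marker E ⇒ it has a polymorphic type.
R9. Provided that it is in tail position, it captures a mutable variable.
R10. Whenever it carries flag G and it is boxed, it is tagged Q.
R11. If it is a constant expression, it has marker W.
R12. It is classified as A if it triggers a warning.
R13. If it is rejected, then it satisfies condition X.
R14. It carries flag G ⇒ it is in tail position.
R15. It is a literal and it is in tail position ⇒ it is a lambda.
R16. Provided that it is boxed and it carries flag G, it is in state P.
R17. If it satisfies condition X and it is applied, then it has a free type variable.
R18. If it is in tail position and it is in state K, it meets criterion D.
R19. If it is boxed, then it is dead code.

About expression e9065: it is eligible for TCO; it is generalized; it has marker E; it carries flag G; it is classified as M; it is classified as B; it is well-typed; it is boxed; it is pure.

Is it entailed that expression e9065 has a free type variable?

Forward chaining from the given facts derives: is tagged Q, is in tail position, is in state P, is dead code, may diverge, is inlined, captures a mutable variable.
The only rule concluding "it has a free type variable" is R17, which needs "it satisfies condition X"; that is never established.

No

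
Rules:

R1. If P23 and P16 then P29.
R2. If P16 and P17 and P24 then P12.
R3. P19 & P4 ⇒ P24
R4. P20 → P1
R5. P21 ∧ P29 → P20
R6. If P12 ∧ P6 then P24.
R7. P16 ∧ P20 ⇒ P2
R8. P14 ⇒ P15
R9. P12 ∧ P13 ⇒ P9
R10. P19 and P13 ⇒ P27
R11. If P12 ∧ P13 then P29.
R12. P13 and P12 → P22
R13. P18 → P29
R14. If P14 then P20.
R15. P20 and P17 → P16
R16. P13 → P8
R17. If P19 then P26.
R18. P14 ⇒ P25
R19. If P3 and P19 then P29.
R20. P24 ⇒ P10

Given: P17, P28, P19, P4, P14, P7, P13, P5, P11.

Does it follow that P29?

P24  (by R3: P19, P4)
P20  (by R14: P14)
P16  (by R15: P20, P17)
P12  (by R2: P16, P17, P24)
P29  (by R11: P12, P13)

Yes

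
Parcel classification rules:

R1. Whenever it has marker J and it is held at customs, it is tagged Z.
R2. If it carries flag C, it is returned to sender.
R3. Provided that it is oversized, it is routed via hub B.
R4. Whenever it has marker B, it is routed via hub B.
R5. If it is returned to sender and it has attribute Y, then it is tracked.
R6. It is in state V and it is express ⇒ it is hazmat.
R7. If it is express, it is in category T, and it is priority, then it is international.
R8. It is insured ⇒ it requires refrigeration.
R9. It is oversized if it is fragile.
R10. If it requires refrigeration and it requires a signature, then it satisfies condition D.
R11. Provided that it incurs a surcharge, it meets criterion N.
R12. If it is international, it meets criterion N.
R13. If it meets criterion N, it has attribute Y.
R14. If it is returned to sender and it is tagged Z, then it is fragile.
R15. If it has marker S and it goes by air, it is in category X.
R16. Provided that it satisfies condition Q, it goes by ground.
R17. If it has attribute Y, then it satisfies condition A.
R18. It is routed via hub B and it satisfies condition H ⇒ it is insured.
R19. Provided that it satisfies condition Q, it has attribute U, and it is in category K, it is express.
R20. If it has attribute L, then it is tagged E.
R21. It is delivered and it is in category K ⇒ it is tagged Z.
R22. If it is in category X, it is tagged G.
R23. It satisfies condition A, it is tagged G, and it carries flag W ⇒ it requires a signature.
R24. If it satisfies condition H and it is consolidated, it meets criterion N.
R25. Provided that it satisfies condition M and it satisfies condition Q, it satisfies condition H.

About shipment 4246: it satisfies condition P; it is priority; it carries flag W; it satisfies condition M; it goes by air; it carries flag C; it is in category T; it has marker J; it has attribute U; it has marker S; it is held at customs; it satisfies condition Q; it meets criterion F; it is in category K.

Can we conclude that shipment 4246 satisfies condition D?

Yes

By R1 (it has marker J, it is held at customs): it is tagged Z.
By R2 (it carries flag C): it is returned to sender.
By R14 (it is returned to sender, it is tagged Z): it is fragile.
By R15 (it has marker S, it goes by air): it is in category X.
By R19 (it satisfies condition Q, it has attribute U, it is in category K): it is express.
By R22 (it is in category X): it is tagged G.
By R25 (it satisfies condition M, it satisfies condition Q): it satisfies condition H.
By R7 (it is express, it is in category T, it is priority): it is international.
By R9 (it is fragile): it is oversized.
By R12 (it is international): it meets criterion N.
By R13 (it meets criterion N): it has attribute Y.
By R17 (it has attribute Y): it satisfies condition A.
By R23 (it satisfies condition A, it is tagged G, it carries flag W): it requires a signature.
By R3 (it is oversized): it is routed via hub B.
By R18 (it is routed via hub B, it satisfies condition H): it is insured.
By R8 (it is insured): it requires refrigeration.
By R10 (it requires refrigeration, it requires a signature): it satisfies condition D.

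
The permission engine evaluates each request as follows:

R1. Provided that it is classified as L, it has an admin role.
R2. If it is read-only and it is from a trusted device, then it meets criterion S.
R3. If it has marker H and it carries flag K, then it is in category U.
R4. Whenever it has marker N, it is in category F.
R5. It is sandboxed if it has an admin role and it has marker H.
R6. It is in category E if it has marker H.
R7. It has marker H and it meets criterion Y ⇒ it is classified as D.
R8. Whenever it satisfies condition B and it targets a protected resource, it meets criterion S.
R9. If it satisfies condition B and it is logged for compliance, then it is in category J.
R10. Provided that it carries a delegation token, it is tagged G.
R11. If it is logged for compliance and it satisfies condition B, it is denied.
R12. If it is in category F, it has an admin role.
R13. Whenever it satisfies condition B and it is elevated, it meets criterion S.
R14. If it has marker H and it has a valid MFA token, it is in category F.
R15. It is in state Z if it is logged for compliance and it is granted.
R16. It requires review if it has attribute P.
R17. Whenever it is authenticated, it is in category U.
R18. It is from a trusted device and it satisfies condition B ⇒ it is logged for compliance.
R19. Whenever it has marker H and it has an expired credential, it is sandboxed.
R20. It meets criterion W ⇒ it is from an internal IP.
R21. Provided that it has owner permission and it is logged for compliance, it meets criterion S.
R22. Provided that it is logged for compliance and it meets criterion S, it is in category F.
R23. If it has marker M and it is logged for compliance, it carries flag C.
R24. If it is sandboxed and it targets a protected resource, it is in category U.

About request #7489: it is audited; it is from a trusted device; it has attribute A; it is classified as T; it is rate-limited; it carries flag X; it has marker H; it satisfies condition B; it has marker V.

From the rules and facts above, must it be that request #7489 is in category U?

Forward chaining from the given facts derives: is in category E, is logged for compliance, is in category J, is denied.
Rules concluding "it is in category U": R3 needs "it carries flag K"; R17 needs "it is authenticated"; R24 needs "it is sandboxed" — none of these are established.

No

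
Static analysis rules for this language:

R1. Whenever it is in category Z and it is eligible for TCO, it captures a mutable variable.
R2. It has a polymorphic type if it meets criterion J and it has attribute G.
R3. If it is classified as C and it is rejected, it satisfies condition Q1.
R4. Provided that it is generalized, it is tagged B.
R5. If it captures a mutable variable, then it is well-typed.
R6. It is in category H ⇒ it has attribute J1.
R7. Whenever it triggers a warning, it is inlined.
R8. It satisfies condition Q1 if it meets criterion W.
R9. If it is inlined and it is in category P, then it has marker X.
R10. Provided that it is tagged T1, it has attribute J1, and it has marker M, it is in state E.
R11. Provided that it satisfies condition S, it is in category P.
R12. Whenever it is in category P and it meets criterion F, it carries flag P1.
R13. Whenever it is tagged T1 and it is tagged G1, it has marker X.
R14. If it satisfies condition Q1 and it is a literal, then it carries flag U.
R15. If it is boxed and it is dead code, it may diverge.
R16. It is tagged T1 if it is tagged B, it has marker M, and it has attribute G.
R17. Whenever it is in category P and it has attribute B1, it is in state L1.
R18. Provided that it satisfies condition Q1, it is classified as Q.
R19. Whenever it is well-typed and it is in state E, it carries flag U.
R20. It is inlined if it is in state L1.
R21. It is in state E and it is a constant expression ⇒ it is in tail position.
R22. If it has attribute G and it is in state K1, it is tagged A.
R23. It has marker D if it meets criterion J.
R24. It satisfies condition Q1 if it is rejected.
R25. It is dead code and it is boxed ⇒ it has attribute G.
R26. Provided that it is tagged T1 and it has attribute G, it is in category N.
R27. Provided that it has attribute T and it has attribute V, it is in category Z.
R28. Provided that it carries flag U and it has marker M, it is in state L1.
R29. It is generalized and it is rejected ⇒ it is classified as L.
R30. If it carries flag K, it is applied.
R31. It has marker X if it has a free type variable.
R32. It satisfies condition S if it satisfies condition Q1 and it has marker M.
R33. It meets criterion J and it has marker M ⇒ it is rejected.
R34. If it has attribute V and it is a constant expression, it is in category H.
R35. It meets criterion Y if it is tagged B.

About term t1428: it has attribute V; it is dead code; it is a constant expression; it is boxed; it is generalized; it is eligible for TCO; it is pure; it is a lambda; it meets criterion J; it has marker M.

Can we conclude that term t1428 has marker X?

No

Forward chaining from the given facts derives: is tagged B, may diverge, has marker D, has attribute G, is rejected, is in category H, meets criterion Y, has a polymorphic type, has attribute J1, is tagged T1, satisfies condition Q1, is in category N, is classified as L, satisfies condition S, is in state E, is in category P, is classified as Q, is in tail position.
Rules concluding "it has marker X": R9 needs "it is inlined"; R13 needs "it is tagged G1"; R31 needs "it has a free type variable" — none of these are established.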